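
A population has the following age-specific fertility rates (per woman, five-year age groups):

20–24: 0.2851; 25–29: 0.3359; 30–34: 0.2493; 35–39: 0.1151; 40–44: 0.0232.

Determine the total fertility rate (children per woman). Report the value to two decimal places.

5.04

Sum of ASFRs = 0.2851 + 0.3359 + 0.2493 + 0.1151 + 0.0232 = 1.0086
TFR = 5 × 1.0086 = 5.043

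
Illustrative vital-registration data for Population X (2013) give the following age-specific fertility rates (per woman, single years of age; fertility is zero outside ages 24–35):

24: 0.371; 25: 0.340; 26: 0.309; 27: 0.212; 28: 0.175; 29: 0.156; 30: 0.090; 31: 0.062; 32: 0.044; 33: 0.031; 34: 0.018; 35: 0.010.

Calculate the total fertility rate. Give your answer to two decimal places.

1.82

Sum of ASFRs = 0.371 + 0.340 + 0.309 + 0.212 + 0.175 + 0.156 + 0.090 + 0.062 + 0.044 + 0.031 + 0.018 + 0.010 = 1.818
TFR = 1.818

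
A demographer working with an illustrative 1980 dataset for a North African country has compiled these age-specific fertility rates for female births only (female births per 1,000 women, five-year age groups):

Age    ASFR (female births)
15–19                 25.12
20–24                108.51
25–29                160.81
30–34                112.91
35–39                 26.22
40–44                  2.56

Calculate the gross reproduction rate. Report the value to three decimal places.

2.181

Sum of female ASFRs = 25.12 + 108.51 + 160.81 + 112.91 + 26.22 + 2.56 = 436.13
GRR = 5 × 436.13 / 1000 = 2.18065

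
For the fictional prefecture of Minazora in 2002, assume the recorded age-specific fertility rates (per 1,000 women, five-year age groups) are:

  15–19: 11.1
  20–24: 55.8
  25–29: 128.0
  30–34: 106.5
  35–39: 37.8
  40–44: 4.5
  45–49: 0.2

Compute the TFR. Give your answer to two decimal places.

Sum of ASFRs = 11.1 + 55.8 + 128.0 + 106.5 + 37.8 + 4.5 + 0.2 = 343.9
TFR = 5 × 343.9 / 1000 = 1.7195

1.72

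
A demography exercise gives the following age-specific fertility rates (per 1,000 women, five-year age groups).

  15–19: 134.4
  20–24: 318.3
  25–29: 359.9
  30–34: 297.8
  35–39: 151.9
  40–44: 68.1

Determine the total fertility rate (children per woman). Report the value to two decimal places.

Sum of ASFRs = 134.4 + 318.3 + 359.9 + 297.8 + 151.9 + 68.1 = 1330.4
TFR = 5 × 1330.4 / 1000 = 6.652

6.65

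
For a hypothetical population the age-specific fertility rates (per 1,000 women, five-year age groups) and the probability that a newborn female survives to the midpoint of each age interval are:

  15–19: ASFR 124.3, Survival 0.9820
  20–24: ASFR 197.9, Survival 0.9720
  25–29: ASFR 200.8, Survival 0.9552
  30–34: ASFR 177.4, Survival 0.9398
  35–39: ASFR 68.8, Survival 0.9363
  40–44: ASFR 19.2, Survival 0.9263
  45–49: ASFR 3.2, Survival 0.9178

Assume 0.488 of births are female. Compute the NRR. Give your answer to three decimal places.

1.850

Proportion female at birth = 0.488.
Survival-weighted fertility by age (5·fₓ·Sₓ):
  15–19: 5 × 124.3/1000 × 0.9820 = 0.61031
  20–24: 5 × 197.9/1000 × 0.9720 = 0.96179
  25–29: 5 × 200.8/1000 × 0.9552 = 0.95902
  30–34: 5 × 177.4/1000 × 0.9398 = 0.83360
  35–39: 5 × 68.8/1000 × 0.9363 = 0.32209
  40–44: 5 × 19.2/1000 × 0.9263 = 0.08892
  45–49: 5 × 3.2/1000 × 0.9178 = 0.01468
Sum = 3.79041
NRR = 0.488 × 3.79041 = 1.84972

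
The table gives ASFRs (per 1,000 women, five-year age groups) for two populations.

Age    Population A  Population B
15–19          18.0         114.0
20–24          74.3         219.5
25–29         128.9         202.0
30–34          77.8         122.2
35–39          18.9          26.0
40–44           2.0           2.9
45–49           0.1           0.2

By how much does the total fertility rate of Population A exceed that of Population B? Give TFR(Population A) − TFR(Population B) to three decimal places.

-1.834

Population A:
  Sum of ASFRs = 18.0 + 74.3 + 128.9 + 77.8 + 18.9 + 2.0 + 0.1 = 320.0
  TFR = 5 × 320.0 / 1000 = 1.6
Population B:
  Sum of ASFRs = 114.0 + 219.5 + 202.0 + 122.2 + 26.0 + 2.9 + 0.2 = 686.8
  TFR = 5 × 686.8 / 1000 = 3.434
Difference = 1.6 − 3.434 = -1.834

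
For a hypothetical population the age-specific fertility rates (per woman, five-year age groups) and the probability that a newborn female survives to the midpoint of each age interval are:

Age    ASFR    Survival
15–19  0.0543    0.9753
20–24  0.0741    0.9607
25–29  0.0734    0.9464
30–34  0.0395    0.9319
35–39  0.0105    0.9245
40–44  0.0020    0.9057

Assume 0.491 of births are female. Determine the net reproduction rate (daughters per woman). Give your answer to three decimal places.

Proportion female at birth = 0.491.
Per-age-group product (5 × ASFR × survival probability):
  15–19: 5 × 0.0543 × 0.9753 = 0.26479
  20–24: 5 × 0.0741 × 0.9607 = 0.35594
  25–29: 5 × 0.0734 × 0.9464 = 0.34733
  30–34: 5 × 0.0395 × 0.9319 = 0.18405
  35–39: 5 × 0.0105 × 0.9245 = 0.04854
  40–44: 5 × 0.0020 × 0.9057 = 0.00906
Sum = 1.20971
NRR = 0.491 × 1.20971 = 0.59397

0.594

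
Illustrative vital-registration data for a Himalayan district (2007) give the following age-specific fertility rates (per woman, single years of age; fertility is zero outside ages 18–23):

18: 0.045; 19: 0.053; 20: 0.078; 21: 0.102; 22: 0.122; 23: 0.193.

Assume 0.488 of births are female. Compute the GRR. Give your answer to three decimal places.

Proportion female at birth = 0.488.
Sum of ASFRs = 0.045 + 0.053 + 0.078 + 0.102 + 0.122 + 0.193 = 0.593
TFR = 0.593
GRR = 0.488 × 0.593 = 0.28938

0.289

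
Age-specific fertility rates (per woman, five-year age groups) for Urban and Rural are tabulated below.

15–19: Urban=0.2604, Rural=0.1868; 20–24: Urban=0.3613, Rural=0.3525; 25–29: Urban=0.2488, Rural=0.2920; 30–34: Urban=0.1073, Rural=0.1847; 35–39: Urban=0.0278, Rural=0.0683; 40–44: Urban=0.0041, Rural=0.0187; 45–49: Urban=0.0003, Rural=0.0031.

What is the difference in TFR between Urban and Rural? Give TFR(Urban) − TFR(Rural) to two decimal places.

-0.48

Urban:
  Sum of ASFRs = 0.2604 + 0.3613 + 0.2488 + 0.1073 + 0.0278 + 0.0041 + 0.0003 = 1.0100
  TFR = 5 × 1.0100 = 5.05
Rural:
  Sum of ASFRs = 0.1868 + 0.3525 + 0.2920 + 0.1847 + 0.0683 + 0.0187 + 0.0031 = 1.1061
  TFR = 5 × 1.1061 = 5.5305
Difference = 5.05 − 5.5305 = -0.4805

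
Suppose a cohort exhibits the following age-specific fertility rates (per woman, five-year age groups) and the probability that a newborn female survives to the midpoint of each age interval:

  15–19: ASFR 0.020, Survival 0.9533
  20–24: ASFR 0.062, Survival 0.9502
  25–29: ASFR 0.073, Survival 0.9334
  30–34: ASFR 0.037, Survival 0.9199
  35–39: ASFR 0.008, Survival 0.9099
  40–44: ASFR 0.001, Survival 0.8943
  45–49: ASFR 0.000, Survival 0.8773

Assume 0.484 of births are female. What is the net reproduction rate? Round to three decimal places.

0.456

Proportion female at birth = 0.484.
Per-age-group product (5 × ASFR × survival probability):
  15–19: 5 × 0.020 × 0.9533 = 0.09533
  20–24: 5 × 0.062 × 0.9502 = 0.29456
  25–29: 5 × 0.073 × 0.9334 = 0.34069
  30–34: 5 × 0.037 × 0.9199 = 0.17018
  35–39: 5 × 0.008 × 0.9099 = 0.03640
  40–44: 5 × 0.001 × 0.8943 = 0.00447
  45–49: 5 × 0.000 × 0.8773 = 0.00000
Sum = 0.94163
NRR = 0.484 × 0.94163 = 0.45575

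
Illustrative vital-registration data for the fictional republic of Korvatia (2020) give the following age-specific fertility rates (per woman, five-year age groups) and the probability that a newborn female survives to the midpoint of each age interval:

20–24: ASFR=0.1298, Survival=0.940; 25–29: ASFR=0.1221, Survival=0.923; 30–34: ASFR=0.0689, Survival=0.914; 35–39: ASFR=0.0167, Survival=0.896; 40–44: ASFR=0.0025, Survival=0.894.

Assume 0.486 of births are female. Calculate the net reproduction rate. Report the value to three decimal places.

0.765

Proportion female at birth = 0.486.
Per-age-group product (5 × ASFR × survival probability):
  20–24: 5 × 0.1298 × 0.940 = 0.61006
  25–29: 5 × 0.1221 × 0.923 = 0.56349
  30–34: 5 × 0.0689 × 0.914 = 0.31487
  35–39: 5 × 0.0167 × 0.896 = 0.07482
  40–44: 5 × 0.0025 × 0.894 = 0.01118
Sum = 1.57442
NRR = 0.486 × 1.57442 = 0.76517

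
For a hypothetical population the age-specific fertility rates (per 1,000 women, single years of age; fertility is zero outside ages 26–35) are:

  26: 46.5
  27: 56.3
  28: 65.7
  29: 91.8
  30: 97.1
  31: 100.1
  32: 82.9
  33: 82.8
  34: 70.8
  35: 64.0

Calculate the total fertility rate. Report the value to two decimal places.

Sum of ASFRs = 46.5 + 56.3 + 65.7 + 91.8 + 97.1 + 100.1 + 82.9 + 82.8 + 70.8 + 64.0 = 758.0
TFR = 758.0 / 1000 = 0.758

0.76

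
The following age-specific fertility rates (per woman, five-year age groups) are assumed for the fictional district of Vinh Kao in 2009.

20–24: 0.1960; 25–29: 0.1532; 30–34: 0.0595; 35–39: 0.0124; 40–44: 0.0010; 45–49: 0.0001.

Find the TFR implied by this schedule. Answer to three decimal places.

Sum of ASFRs = 0.1960 + 0.1532 + 0.0595 + 0.0124 + 0.0010 + 0.0001 = 0.4222
TFR = 5 × 0.4222 = 2.111

2.111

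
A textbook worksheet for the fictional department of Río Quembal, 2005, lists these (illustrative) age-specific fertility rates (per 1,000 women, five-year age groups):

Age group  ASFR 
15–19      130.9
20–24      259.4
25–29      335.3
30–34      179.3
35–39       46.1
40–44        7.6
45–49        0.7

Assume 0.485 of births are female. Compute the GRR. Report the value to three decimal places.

Proportion female at birth = 0.485.
Sum of ASFRs = 130.9 + 259.4 + 335.3 + 179.3 + 46.1 + 7.6 + 0.7 = 959.3
TFR = 5 × 959.3 / 1000 = 4.7965
GRR = 0.485 × 4.7965 = 2.32630

2.326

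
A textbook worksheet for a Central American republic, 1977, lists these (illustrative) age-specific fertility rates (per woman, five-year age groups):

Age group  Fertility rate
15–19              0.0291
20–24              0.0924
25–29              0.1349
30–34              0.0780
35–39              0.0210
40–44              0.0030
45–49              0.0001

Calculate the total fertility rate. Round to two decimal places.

1.79

Sum of ASFRs = 0.0291 + 0.0924 + 0.1349 + 0.0780 + 0.0210 + 0.0030 + 0.0001 = 0.3585
TFR = 5 × 0.3585 = 1.7925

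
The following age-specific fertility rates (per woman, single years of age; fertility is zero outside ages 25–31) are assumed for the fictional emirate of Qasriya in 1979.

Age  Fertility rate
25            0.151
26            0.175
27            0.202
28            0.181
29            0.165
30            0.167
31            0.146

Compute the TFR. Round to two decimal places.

1.19

Sum of ASFRs = 0.151 + 0.175 + 0.202 + 0.181 + 0.165 + 0.167 + 0.146 = 1.187
TFR = 1.187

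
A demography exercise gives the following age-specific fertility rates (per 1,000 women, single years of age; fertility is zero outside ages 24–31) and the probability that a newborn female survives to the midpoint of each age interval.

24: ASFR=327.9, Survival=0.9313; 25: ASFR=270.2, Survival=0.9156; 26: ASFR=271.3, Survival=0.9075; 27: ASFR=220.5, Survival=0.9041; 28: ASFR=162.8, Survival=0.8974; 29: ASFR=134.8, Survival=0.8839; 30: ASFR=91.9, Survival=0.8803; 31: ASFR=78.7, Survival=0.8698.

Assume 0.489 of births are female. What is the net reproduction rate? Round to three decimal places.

Proportion female at birth = 0.489.
Per-age-group product (1 × ASFR × survival probability):
  24: 1 × 327.9/1000 × 0.9313 = 0.30537
  25: 1 × 270.2/1000 × 0.9156 = 0.24740
  26: 1 × 271.3/1000 × 0.9075 = 0.24620
  27: 1 × 220.5/1000 × 0.9041 = 0.19935
  28: 1 × 162.8/1000 × 0.8974 = 0.14610
  29: 1 × 134.8/1000 × 0.8839 = 0.11915
  30: 1 × 91.9/1000 × 0.8803 = 0.08090
  31: 1 × 78.7/1000 × 0.8698 = 0.06845
Sum = 1.41292
NRR = 0.489 × 1.41292 = 0.69092
An NRR under 1 implies long-run decline under these rates.

0.691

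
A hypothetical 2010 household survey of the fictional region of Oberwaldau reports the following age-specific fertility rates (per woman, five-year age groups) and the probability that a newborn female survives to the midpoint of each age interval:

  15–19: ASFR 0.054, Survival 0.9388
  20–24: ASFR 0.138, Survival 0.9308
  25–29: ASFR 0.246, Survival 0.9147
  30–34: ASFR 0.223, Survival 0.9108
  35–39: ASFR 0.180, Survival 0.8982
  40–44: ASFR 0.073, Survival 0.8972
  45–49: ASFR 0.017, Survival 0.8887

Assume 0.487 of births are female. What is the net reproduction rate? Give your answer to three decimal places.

2.069

Proportion female at birth = 0.487.
Survival-weighted fertility by age (5·fₓ·Sₓ):
  15–19: 5 × 0.054 × 0.9388 = 0.25348
  20–24: 5 × 0.138 × 0.9308 = 0.64225
  25–29: 5 × 0.246 × 0.9147 = 1.12508
  30–34: 5 × 0.223 × 0.9108 = 1.01554
  35–39: 5 × 0.180 × 0.8982 = 0.80838
  40–44: 5 × 0.073 × 0.8972 = 0.32748
  45–49: 5 × 0.017 × 0.8887 = 0.07554
Sum = 4.24775
NRR = 0.487 × 4.24775 = 2.06865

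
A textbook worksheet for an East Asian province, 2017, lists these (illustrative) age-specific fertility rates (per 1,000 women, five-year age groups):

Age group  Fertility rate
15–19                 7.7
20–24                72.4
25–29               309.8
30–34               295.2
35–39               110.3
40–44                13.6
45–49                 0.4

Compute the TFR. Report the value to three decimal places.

4.047

Sum of ASFRs = 7.7 + 72.4 + 309.8 + 295.2 + 110.3 + 13.6 + 0.4 = 809.4
TFR = 5 × 809.4 / 1000 = 4.047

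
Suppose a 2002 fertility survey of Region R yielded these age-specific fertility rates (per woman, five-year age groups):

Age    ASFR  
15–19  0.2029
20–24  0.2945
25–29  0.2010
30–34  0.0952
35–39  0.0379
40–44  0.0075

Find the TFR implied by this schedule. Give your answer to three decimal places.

Sum of ASFRs = 0.2029 + 0.2945 + 0.2010 + 0.0952 + 0.0379 + 0.0075 = 0.8390
TFR = 5 × 0.8390 = 4.195

4.195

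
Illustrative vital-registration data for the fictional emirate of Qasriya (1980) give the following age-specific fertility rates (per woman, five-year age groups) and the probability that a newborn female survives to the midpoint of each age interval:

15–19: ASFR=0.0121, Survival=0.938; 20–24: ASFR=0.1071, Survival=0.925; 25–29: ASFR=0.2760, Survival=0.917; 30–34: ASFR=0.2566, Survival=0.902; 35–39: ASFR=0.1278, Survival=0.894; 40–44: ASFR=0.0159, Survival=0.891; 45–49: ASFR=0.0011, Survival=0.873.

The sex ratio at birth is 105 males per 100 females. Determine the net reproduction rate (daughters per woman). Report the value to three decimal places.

Proportion female at birth = 100 / (100 + 105) = 0.48780.
Each age group contributes 5 × ASFR × survival:
  15–19: 5 × 0.0121 × 0.938 = 0.05675
  20–24: 5 × 0.1071 × 0.925 = 0.49534
  25–29: 5 × 0.2760 × 0.917 = 1.26546
  30–34: 5 × 0.2566 × 0.902 = 1.15727
  35–39: 5 × 0.1278 × 0.894 = 0.57127
  40–44: 5 × 0.0159 × 0.891 = 0.07083
  45–49: 5 × 0.0011 × 0.873 = 0.00480
Sum = 3.62172
NRR = 0.48780 × 3.62172 = 1.76668
With NRR above 1 the population is above replacement fertility.

1.767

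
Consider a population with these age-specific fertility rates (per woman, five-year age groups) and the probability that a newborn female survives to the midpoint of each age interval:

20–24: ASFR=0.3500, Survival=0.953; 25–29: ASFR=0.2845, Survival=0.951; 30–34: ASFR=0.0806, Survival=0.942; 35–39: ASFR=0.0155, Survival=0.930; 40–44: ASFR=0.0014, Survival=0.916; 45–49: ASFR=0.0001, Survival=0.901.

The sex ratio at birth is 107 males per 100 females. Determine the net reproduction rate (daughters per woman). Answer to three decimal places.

1.681

Proportion female at birth = 100 / (100 + 107) = 0.48309.
Per-age-group product (5 × ASFR × survival probability):
  20–24: 5 × 0.3500 × 0.953 = 1.66775
  25–29: 5 × 0.2845 × 0.951 = 1.35280
  30–34: 5 × 0.0806 × 0.942 = 0.37963
  35–39: 5 × 0.0155 × 0.930 = 0.07208
  40–44: 5 × 0.0014 × 0.916 = 0.00641
  45–49: 5 × 0.0001 × 0.901 = 0.00045
Sum = 3.47912
NRR = 0.48309 × 3.47912 = 1.68073
With NRR above 1 the population is above replacement fertility.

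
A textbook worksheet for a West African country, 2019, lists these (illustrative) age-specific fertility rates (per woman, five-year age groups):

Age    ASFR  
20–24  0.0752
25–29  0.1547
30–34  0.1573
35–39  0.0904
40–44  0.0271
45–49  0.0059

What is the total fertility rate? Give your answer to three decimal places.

Sum of ASFRs = 0.0752 + 0.1547 + 0.1573 + 0.0904 + 0.0271 + 0.0059 = 0.5106
TFR = 5 × 0.5106 = 2.553

2.553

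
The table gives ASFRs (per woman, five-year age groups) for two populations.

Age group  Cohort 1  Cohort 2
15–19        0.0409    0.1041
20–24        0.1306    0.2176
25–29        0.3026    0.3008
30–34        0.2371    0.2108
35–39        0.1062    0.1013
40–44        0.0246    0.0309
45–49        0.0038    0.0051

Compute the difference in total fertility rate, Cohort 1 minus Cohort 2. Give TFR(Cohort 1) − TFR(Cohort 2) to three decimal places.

-0.624

Cohort 1:
  Sum of ASFRs = 0.0409 + 0.1306 + 0.3026 + 0.2371 + 0.1062 + 0.0246 + 0.0038 = 0.8458
  TFR = 5 × 0.8458 = 4.229
Cohort 2:
  Sum of ASFRs = 0.1041 + 0.2176 + 0.3008 + 0.2108 + 0.1013 + 0.0309 + 0.0051 = 0.9706
  TFR = 5 × 0.9706 = 4.853
Difference = 4.229 − 4.853 = -0.624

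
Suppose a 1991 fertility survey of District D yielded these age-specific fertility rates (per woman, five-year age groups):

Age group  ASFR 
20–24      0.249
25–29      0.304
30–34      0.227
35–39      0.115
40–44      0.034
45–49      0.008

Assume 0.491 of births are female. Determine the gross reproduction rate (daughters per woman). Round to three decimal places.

Proportion female at birth = 0.491.
Sum of ASFRs = 0.249 + 0.304 + 0.227 + 0.115 + 0.034 + 0.008 = 0.937
TFR = 5 × 0.937 = 4.685
GRR = 0.491 × 4.685 = 2.30034

2.300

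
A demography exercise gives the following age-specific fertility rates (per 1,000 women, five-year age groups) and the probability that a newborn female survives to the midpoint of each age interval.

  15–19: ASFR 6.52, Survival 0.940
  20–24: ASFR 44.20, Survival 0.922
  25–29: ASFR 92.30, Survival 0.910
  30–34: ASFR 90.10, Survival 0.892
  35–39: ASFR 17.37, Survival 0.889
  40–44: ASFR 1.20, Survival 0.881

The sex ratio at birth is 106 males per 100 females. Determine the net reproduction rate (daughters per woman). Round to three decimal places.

Proportion female at birth = 100 / (100 + 106) = 0.48544.
Each age group contributes 5 × ASFR × survival:
  15–19: 5 × 6.52/1000 × 0.940 = 0.03064
  20–24: 5 × 44.20/1000 × 0.922 = 0.20376
  25–29: 5 × 92.30/1000 × 0.910 = 0.41997
  30–34: 5 × 90.10/1000 × 0.892 = 0.40185
  35–39: 5 × 17.37/1000 × 0.889 = 0.07721
  40–44: 5 × 1.20/1000 × 0.881 = 0.00529
Sum = 1.13872
NRR = 0.48544 × 1.13872 = 0.55278

0.553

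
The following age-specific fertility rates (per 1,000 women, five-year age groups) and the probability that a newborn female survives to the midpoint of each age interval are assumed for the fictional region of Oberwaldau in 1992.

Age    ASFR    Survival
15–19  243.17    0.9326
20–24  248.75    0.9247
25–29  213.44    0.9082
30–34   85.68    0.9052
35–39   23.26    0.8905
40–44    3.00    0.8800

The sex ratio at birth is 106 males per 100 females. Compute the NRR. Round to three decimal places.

1.824

Proportion female at birth = 100 / (100 + 106) = 0.48544.
Per-age-group product (5 × ASFR × survival probability):
  15–19: 5 × 243.17/1000 × 0.9326 = 1.13390
  20–24: 5 × 248.75/1000 × 0.9247 = 1.15010
  25–29: 5 × 213.44/1000 × 0.9082 = 0.96923
  30–34: 5 × 85.68/1000 × 0.9052 = 0.38779
  35–39: 5 × 23.26/1000 × 0.8905 = 0.10357
  40–44: 5 × 3.00/1000 × 0.8800 = 0.01320
Sum = 3.75779
NRR = 0.48544 × 3.75779 = 1.82418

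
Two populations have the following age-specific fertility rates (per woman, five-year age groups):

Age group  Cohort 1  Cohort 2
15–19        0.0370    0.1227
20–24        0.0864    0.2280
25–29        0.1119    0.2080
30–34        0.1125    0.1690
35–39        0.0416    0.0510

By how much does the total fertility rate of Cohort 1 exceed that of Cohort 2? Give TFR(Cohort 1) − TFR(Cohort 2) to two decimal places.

-1.95

Cohort 1:
  Sum of ASFRs = 0.0370 + 0.0864 + 0.1119 + 0.1125 + 0.0416 = 0.3894
  TFR = 5 × 0.3894 = 1.947
Cohort 2:
  Sum of ASFRs = 0.1227 + 0.2280 + 0.2080 + 0.1690 + 0.0510 = 0.7787
  TFR = 5 × 0.7787 = 3.8935
Difference = 1.947 − 3.8935 = -1.9465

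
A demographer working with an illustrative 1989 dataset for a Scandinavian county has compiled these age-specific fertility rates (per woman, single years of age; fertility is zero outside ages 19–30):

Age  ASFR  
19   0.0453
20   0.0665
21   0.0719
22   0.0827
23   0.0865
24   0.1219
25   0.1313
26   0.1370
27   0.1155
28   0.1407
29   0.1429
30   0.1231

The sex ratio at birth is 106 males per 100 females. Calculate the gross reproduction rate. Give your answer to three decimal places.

Proportion female at birth = 100 / (100 + 106) = 0.48544.
Sum of ASFRs = 0.0453 + 0.0665 + 0.0719 + 0.0827 + 0.0865 + 0.1219 + 0.1313 + 0.1370 + 0.1155 + 0.1407 + 0.1429 + 0.1231 = 1.2653
TFR = 1.2653
GRR = 0.48544 × 1.2653 = 0.61423

0.614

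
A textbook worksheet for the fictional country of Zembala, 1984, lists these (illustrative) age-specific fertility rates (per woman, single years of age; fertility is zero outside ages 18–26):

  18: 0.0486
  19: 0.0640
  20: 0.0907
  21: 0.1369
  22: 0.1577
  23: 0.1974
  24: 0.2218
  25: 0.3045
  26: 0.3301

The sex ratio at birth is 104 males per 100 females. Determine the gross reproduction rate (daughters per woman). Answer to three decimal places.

0.761

Proportion female at birth = 100 / (100 + 104) = 0.49020.
Sum of ASFRs = 0.0486 + 0.0640 + 0.0907 + 0.1369 + 0.1577 + 0.1974 + 0.2218 + 0.3045 + 0.3301 = 1.5517
TFR = 1.5517
GRR = 0.49020 × 1.5517 = 0.76064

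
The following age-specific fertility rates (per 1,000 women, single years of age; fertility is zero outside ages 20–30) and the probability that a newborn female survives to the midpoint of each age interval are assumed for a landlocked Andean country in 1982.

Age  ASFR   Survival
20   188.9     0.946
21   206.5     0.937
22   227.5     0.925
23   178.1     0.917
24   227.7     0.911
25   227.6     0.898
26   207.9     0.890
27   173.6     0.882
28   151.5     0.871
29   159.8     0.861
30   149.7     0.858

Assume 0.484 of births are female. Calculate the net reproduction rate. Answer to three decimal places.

Proportion female at birth = 0.484.
Weighting each age-specific rate by interval width and survival:
  20: 1 × 188.9/1000 × 0.946 = 0.17870
  21: 1 × 206.5/1000 × 0.937 = 0.19349
  22: 1 × 227.5/1000 × 0.925 = 0.21044
  23: 1 × 178.1/1000 × 0.917 = 0.16332
  24: 1 × 227.7/1000 × 0.911 = 0.20743
  25: 1 × 227.6/1000 × 0.898 = 0.20438
  26: 1 × 207.9/1000 × 0.890 = 0.18503
  27: 1 × 173.6/1000 × 0.882 = 0.15312
  28: 1 × 151.5/1000 × 0.871 = 0.13196
  29: 1 × 159.8/1000 × 0.861 = 0.13759
  30: 1 × 149.7/1000 × 0.858 = 0.12844
Sum = 1.89390
NRR = 0.484 × 1.89390 = 0.91665
NRR < 1, so the cohort does not fully replace itself.

0.917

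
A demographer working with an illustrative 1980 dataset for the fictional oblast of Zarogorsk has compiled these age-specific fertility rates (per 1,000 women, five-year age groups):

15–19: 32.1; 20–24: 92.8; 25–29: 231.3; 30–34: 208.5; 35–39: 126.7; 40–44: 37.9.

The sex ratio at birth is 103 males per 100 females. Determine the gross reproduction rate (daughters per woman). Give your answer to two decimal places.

Proportion female at birth = 100 / (100 + 103) = 0.49261.
Sum of ASFRs = 32.1 + 92.8 + 231.3 + 208.5 + 126.7 + 37.9 = 729.3
TFR = 5 × 729.3 / 1000 = 3.6465
GRR = 0.49261 × 3.6465 = 1.79630

1.80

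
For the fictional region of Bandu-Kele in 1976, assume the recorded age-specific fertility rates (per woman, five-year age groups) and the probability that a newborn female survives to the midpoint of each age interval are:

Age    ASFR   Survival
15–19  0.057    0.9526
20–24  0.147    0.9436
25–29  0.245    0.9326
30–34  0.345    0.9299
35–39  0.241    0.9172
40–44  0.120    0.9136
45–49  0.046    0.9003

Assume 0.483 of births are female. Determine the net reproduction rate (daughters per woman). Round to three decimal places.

Proportion female at birth = 0.483.
Each age group contributes 5 × ASFR × survival:
  15–19: 5 × 0.057 × 0.9526 = 0.27149
  20–24: 5 × 0.147 × 0.9436 = 0.69355
  25–29: 5 × 0.245 × 0.9326 = 1.14244
  30–34: 5 × 0.345 × 0.9299 = 1.60408
  35–39: 5 × 0.241 × 0.9172 = 1.10523
  40–44: 5 × 0.120 × 0.9136 = 0.54816
  45–49: 5 × 0.046 × 0.9003 = 0.20707
Sum = 5.57202
NRR = 0.483 × 5.57202 = 2.69129
An NRR exceeding 1 indicates intrinsic growth under these rates.

2.691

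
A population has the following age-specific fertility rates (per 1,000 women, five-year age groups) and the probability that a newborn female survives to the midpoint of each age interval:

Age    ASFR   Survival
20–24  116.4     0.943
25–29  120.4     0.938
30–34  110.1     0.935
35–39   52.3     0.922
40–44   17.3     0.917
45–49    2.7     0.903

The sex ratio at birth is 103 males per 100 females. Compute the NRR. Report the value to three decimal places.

0.966

Proportion female at birth = 100 / (100 + 103) = 0.49261.
Each age group contributes 5 × ASFR × survival:
  20–24: 5 × 116.4/1000 × 0.943 = 0.54883
  25–29: 5 × 120.4/1000 × 0.938 = 0.56468
  30–34: 5 × 110.1/1000 × 0.935 = 0.51472
  35–39: 5 × 52.3/1000 × 0.922 = 0.24110
  40–44: 5 × 17.3/1000 × 0.917 = 0.07932
  45–49: 5 × 2.7/1000 × 0.903 = 0.01219
Sum = 1.96084
NRR = 0.49261 × 1.96084 = 0.96593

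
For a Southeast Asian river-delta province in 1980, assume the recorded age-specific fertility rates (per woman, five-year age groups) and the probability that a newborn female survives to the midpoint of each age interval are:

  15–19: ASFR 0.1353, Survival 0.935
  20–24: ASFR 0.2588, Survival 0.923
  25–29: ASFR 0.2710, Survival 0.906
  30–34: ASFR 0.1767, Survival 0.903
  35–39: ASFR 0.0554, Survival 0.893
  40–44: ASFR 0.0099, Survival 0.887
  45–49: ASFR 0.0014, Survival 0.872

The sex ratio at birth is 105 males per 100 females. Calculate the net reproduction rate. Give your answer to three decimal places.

2.024

Proportion female at birth = 100 / (100 + 105) = 0.48780.
Weighting each age-specific rate by interval width and survival:
  15–19: 5 × 0.1353 × 0.935 = 0.63253
  20–24: 5 × 0.2588 × 0.923 = 1.19436
  25–29: 5 × 0.2710 × 0.906 = 1.22763
  30–34: 5 × 0.1767 × 0.903 = 0.79780
  35–39: 5 × 0.0554 × 0.893 = 0.24736
  40–44: 5 × 0.0099 × 0.887 = 0.04391
  45–49: 5 × 0.0014 × 0.872 = 0.00610
Sum = 4.14969
NRR = 0.48780 × 4.14969 = 2.02422
NRR > 1, so each generation more than replaces itself.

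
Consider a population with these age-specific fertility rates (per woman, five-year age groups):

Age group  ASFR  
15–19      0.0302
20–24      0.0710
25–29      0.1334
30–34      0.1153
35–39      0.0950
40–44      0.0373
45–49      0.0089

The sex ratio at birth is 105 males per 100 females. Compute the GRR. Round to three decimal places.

Proportion female at birth = 100 / (100 + 105) = 0.48780.
Sum of ASFRs = 0.0302 + 0.0710 + 0.1334 + 0.1153 + 0.0950 + 0.0373 + 0.0089 = 0.4911
TFR = 5 × 0.4911 = 2.4555
GRR = 0.48780 × 2.4555 = 1.19779

1.198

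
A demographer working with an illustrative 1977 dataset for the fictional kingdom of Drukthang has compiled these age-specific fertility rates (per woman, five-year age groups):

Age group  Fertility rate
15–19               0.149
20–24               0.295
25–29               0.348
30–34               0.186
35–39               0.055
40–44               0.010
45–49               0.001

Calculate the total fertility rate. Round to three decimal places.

5.220

Sum of ASFRs = 0.149 + 0.295 + 0.348 + 0.186 + 0.055 + 0.010 + 0.001 = 1.044
TFR = 5 × 1.044 = 5.22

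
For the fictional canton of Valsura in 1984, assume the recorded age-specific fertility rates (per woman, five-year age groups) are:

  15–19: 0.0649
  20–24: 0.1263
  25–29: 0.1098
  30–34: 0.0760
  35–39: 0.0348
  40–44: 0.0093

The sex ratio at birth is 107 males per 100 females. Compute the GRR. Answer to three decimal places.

Proportion female at birth = 100 / (100 + 107) = 0.48309.
Sum of ASFRs = 0.0649 + 0.1263 + 0.1098 + 0.0760 + 0.0348 + 0.0093 = 0.4211
TFR = 5 × 0.4211 = 2.1055
GRR = 0.48309 × 2.1055 = 1.01715

1.017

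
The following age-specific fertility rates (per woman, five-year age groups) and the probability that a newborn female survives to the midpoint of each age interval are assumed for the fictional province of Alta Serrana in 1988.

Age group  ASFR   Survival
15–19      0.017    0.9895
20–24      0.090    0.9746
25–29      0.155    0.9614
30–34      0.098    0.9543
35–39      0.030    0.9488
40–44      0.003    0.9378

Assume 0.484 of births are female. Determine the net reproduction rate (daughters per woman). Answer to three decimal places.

Proportion female at birth = 0.484.
Each age group contributes 5 × ASFR × survival:
  15–19: 5 × 0.017 × 0.9895 = 0.08411
  20–24: 5 × 0.090 × 0.9746 = 0.43857
  25–29: 5 × 0.155 × 0.9614 = 0.74509
  30–34: 5 × 0.098 × 0.9543 = 0.46761
  35–39: 5 × 0.030 × 0.9488 = 0.14232
  40–44: 5 × 0.003 × 0.9378 = 0.01407
Sum = 1.89177
NRR = 0.484 × 1.89177 = 0.91562
NRR < 1, so the cohort does not fully replace itself.

0.916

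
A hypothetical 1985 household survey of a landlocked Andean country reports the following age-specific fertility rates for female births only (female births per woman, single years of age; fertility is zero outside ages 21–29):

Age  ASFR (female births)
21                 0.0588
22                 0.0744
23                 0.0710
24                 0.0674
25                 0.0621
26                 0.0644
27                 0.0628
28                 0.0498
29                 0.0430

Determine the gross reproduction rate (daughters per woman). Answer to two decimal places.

0.55

Sum of female ASFRs = 0.0588 + 0.0744 + 0.0710 + 0.0674 + 0.0621 + 0.0644 + 0.0628 + 0.0498 + 0.0430 = 0.5537
GRR = 0.5537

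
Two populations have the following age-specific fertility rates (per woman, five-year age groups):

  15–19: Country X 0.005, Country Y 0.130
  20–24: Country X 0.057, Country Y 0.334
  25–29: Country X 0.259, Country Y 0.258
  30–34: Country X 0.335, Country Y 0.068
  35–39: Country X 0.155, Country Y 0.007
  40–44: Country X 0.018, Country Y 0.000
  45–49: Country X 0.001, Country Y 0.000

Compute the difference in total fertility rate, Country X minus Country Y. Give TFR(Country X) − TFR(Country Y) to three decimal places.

0.165

Country X:
  Sum of ASFRs = 0.005 + 0.057 + 0.259 + 0.335 + 0.155 + 0.018 + 0.001 = 0.830
  TFR = 5 × 0.830 = 4.15
Country Y:
  Sum of ASFRs = 0.130 + 0.334 + 0.258 + 0.068 + 0.007 + 0.000 + 0.000 = 0.797
  TFR = 5 × 0.797 = 3.985
Difference = 4.15 − 3.985 = 0.165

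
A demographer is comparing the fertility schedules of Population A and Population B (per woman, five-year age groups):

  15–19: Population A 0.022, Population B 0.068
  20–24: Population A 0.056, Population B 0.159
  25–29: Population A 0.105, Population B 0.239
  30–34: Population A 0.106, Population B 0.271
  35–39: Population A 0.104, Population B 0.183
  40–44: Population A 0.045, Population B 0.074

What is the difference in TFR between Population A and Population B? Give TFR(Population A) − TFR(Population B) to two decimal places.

-2.78

Population A:
  Sum of ASFRs = 0.022 + 0.056 + 0.105 + 0.106 + 0.104 + 0.045 = 0.438
  TFR = 5 × 0.438 = 2.19
Population B:
  Sum of ASFRs = 0.068 + 0.159 + 0.239 + 0.271 + 0.183 + 0.074 = 0.994
  TFR = 5 × 0.994 = 4.97
Difference = 2.19 − 4.97 = -2.78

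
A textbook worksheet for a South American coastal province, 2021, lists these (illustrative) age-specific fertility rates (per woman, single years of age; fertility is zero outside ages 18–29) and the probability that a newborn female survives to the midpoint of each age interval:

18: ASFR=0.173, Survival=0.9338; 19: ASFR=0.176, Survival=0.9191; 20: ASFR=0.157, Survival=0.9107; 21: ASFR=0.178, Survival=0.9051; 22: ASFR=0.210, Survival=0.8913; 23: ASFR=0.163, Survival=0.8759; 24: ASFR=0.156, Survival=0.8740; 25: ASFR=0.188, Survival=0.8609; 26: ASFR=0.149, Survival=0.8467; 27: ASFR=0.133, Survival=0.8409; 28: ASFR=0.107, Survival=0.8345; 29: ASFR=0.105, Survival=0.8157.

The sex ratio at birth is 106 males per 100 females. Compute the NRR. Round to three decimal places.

Proportion female at birth = 100 / (100 + 106) = 0.48544.
Per-age-group product (1 × ASFR × survival probability):
  18: 1 × 0.173 × 0.9338 = 0.16155
  19: 1 × 0.176 × 0.9191 = 0.16176
  20: 1 × 0.157 × 0.9107 = 0.14298
  21: 1 × 0.178 × 0.9051 = 0.16111
  22: 1 × 0.210 × 0.8913 = 0.18717
  23: 1 × 0.163 × 0.8759 = 0.14277
  24: 1 × 0.156 × 0.8740 = 0.13634
  25: 1 × 0.188 × 0.8609 = 0.16185
  26: 1 × 0.149 × 0.8467 = 0.12616
  27: 1 × 0.133 × 0.8409 = 0.11184
  28: 1 × 0.107 × 0.8345 = 0.08929
  29: 1 × 0.105 × 0.8157 = 0.08565
Sum = 1.66847
NRR = 0.48544 × 1.66847 = 0.80994
NRR < 1, so the cohort does not fully replace itself.

0.810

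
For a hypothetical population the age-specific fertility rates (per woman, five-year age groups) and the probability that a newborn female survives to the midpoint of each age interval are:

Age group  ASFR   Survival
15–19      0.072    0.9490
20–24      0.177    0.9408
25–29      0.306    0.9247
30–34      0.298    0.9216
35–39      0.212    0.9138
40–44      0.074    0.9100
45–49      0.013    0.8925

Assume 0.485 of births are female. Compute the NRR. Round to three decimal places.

2.583

Proportion female at birth = 0.485.
Per-age-group product (5 × ASFR × survival probability):
  15–19: 5 × 0.072 × 0.9490 = 0.34164
  20–24: 5 × 0.177 × 0.9408 = 0.83261
  25–29: 5 × 0.306 × 0.9247 = 1.41479
  30–34: 5 × 0.298 × 0.9216 = 1.37318
  35–39: 5 × 0.212 × 0.9138 = 0.96863
  40–44: 5 × 0.074 × 0.9100 = 0.33670
  45–49: 5 × 0.013 × 0.8925 = 0.05801
Sum = 5.32556
NRR = 0.485 × 5.32556 = 2.58290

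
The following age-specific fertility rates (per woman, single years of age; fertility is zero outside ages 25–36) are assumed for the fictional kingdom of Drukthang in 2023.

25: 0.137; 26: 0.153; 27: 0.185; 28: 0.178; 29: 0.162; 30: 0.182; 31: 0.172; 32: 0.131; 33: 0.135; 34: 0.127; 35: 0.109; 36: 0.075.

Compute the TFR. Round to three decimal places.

1.746

Sum of ASFRs = 0.137 + 0.153 + 0.185 + 0.178 + 0.162 + 0.182 + 0.172 + 0.131 + 0.135 + 0.127 + 0.109 + 0.075 = 1.746
TFR = 1.746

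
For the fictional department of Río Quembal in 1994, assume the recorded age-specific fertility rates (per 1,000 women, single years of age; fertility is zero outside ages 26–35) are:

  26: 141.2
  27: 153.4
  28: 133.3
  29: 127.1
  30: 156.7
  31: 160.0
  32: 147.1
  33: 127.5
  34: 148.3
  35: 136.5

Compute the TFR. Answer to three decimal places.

1.431

Sum of ASFRs = 141.2 + 153.4 + 133.3 + 127.1 + 156.7 + 160.0 + 147.1 + 127.5 + 148.3 + 136.5 = 1431.1
TFR = 1431.1 / 1000 = 1.4311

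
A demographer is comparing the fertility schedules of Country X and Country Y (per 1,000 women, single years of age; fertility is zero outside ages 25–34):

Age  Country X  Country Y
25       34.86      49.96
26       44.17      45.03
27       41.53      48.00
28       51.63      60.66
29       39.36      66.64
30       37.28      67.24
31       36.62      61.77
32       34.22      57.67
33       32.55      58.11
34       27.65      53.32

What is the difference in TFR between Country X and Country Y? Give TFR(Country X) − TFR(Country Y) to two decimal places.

-0.19

Country X:
  Sum of ASFRs = 34.86 + 44.17 + 41.53 + 51.63 + 39.36 + 37.28 + 36.62 + 34.22 + 32.55 + 27.65 = 379.87
  TFR = 379.87 / 1000 = 0.37987
Country Y:
  Sum of ASFRs = 49.96 + 45.03 + 48.00 + 60.66 + 66.64 + 67.24 + 61.77 + 57.67 + 58.11 + 53.32 = 568.40
  TFR = 568.40 / 1000 = 0.5684
Difference = 0.37987 − 0.5684 = -0.18853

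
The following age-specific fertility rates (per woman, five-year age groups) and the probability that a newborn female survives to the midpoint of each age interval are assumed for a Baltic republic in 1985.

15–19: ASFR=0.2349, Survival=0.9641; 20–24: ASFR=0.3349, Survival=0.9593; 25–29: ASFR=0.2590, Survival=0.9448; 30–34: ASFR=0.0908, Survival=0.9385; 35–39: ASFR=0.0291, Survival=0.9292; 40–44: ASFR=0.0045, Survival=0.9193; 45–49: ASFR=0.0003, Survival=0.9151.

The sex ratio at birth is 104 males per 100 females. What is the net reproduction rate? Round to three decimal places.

2.228

Proportion female at birth = 100 / (100 + 104) = 0.49020.
Weighting each age-specific rate by interval width and survival:
  15–19: 5 × 0.2349 × 0.9641 = 1.13234
  20–24: 5 × 0.3349 × 0.9593 = 1.60635
  25–29: 5 × 0.2590 × 0.9448 = 1.22352
  30–34: 5 × 0.0908 × 0.9385 = 0.42608
  35–39: 5 × 0.0291 × 0.9292 = 0.13520
  40–44: 5 × 0.0045 × 0.9193 = 0.02068
  45–49: 5 × 0.0003 × 0.9151 = 0.00137
Sum = 4.54554
NRR = 0.49020 × 4.54554 = 2.22822
An NRR exceeding 1 indicates intrinsic growth under these rates.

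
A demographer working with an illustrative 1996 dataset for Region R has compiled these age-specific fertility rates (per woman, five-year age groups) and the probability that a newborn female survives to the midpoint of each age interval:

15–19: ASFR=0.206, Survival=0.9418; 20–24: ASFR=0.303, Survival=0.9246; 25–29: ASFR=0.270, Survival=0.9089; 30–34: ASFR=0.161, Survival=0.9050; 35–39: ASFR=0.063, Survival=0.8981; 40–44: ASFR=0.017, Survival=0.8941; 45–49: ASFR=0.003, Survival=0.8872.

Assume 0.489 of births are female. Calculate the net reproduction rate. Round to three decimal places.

2.298

Proportion female at birth = 0.489.
Each age group contributes 5 × ASFR × survival:
  15–19: 5 × 0.206 × 0.9418 = 0.97005
  20–24: 5 × 0.303 × 0.9246 = 1.40077
  25–29: 5 × 0.270 × 0.9089 = 1.22702
  30–34: 5 × 0.161 × 0.9050 = 0.72853
  35–39: 5 × 0.063 × 0.8981 = 0.28290
  40–44: 5 × 0.017 × 0.8941 = 0.07600
  45–49: 5 × 0.003 × 0.8872 = 0.01331
Sum = 4.69858
NRR = 0.489 × 4.69858 = 2.29761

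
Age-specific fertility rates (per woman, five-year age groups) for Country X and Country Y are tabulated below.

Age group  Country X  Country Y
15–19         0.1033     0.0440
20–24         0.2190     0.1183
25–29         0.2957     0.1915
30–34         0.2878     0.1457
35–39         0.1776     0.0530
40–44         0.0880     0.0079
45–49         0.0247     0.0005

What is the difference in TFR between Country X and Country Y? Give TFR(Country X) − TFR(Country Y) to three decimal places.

3.176

Country X:
  Sum of ASFRs = 0.1033 + 0.2190 + 0.2957 + 0.2878 + 0.1776 + 0.0880 + 0.0247 = 1.1961
  TFR = 5 × 1.1961 = 5.9805
Country Y:
  Sum of ASFRs = 0.0440 + 0.1183 + 0.1915 + 0.1457 + 0.0530 + 0.0079 + 0.0005 = 0.5609
  TFR = 5 × 0.5609 = 2.8045
Difference = 5.9805 − 2.8045 = 3.176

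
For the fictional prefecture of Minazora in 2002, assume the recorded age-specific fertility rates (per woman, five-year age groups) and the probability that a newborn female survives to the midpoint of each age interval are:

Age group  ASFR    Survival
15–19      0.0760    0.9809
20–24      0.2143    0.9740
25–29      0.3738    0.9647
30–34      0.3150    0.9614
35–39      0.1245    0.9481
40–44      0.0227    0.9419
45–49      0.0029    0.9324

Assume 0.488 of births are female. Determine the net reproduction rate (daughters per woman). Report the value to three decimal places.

Proportion female at birth = 0.488.
Per-age-group product (5 × ASFR × survival probability):
  15–19: 5 × 0.0760 × 0.9809 = 0.37274
  20–24: 5 × 0.2143 × 0.9740 = 1.04364
  25–29: 5 × 0.3738 × 0.9647 = 1.80302
  30–34: 5 × 0.3150 × 0.9614 = 1.51421
  35–39: 5 × 0.1245 × 0.9481 = 0.59019
  40–44: 5 × 0.0227 × 0.9419 = 0.10691
  45–49: 5 × 0.0029 × 0.9324 = 0.01352
Sum = 5.44423
NRR = 0.488 × 5.44423 = 2.65678

2.657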